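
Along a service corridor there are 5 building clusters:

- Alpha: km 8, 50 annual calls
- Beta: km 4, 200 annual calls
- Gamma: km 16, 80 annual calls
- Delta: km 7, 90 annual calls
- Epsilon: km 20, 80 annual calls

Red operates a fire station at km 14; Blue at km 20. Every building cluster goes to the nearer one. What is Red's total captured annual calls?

The indifferent point is the midpoint (14+20)/2 = 17; building clusters left of it (closer to Red at 14) go to Red, those right go to Blue.
  Beta at 4 (w=200) → Red
  Delta at 7 (w=90) → Red
  Alpha at 8 (w=50) → Red
  Gamma at 16 (w=80) → Red
  Epsilon at 20 (w=80) → Blue
Red captures 420; Blue captures 80.

420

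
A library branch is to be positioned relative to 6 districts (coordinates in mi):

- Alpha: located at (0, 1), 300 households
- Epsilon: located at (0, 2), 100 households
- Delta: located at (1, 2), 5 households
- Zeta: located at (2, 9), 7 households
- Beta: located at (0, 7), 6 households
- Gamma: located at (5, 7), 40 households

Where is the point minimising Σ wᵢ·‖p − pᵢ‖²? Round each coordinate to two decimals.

The minimiser of Σwᵢ‖p−pᵢ‖² is the weighted centroid p* = (Σwᵢpᵢ)/(Σwᵢ).
Σwᵢ = 458.
Σwᵢxᵢ = 300·0 + 100·0 + 5·1 + 7·2 + 6·0 + 40·5 = 219.
Σwᵢyᵢ = 300·1 + 100·2 + 5·2 + 7·9 + 6·7 + 40·7 = 895.
x* = 219/458 = 0.48, y* = 895/458 = 1.95.

(0.48, 1.95)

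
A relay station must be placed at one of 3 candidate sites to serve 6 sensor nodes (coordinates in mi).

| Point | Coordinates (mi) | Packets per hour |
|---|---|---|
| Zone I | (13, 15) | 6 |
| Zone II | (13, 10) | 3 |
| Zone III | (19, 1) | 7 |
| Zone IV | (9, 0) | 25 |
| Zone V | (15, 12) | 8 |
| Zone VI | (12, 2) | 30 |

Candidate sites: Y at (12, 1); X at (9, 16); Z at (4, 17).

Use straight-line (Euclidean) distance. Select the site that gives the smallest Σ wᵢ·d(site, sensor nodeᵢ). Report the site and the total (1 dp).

Y, total 360.7 mi

Total weighted distance at each candidate:
  Y (12, 1): total = 360.7
  X (9, 16): total = 1059.8
  Z (4, 17): total = 1292.7
Minimum is at Y with total 360.7 mi.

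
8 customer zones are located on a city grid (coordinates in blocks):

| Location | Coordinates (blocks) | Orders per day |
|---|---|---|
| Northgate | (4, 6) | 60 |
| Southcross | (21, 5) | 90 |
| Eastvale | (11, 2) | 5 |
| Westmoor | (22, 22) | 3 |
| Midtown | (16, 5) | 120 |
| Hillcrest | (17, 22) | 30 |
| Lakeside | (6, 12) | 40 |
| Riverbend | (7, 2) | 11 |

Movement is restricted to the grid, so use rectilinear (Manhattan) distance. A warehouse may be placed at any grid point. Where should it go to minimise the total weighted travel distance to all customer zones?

(16, 5)

Manhattan distance separates: Σwᵢ(|x−xᵢ|+|y−yᵢ|) = Σwᵢ|x−xᵢ| + Σwᵢ|y−yᵢ|, so x and y are optimised independently as 1-D weighted medians.
Total weight W = 359; half = 179.5.
x-coordinate, sorted with cumulative weight:
  x=4 (Northgate, w=60) cum 60
  x=6 (Lakeside, w=40) cum 100
  x=7 (Riverbend, w=11) cum 111
  x=11 (Eastvale, w=5) cum 116
  x=16 (Midtown, w=120) cum 236  ← median
  x=17 (Hillcrest, w=30) cum 266
  x=21 (Southcross, w=90) cum 356
  x=22 (Westmoor, w=3) cum 359
⇒ x* = 16
y-coordinate, sorted with cumulative weight:
  y=2 (Eastvale, w=5) cum 5
  y=2 (Riverbend, w=11) cum 16
  y=5 (Southcross, w=90) cum 106
  y=5 (Midtown, w=120) cum 226  ← median
  y=6 (Northgate, w=60) cum 286
  y=12 (Lakeside, w=40) cum 326
  y=22 (Westmoor, w=3) cum 329
  y=22 (Hillcrest, w=30) cum 359
⇒ y* = 5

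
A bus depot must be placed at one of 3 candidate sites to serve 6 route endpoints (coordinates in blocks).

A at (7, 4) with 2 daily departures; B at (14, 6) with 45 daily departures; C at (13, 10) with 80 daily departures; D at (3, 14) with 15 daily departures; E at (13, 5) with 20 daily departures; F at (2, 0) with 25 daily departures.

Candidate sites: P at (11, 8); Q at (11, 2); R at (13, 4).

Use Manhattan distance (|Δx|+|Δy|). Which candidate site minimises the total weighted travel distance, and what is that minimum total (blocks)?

P, total 1296 blocks

Total weighted distance at each candidate:
  P (11, 8): total = 1296
  Q (11, 2): total = 1802
  R (13, 4): total = 1322
Minimum is at P with total 1296 blocks.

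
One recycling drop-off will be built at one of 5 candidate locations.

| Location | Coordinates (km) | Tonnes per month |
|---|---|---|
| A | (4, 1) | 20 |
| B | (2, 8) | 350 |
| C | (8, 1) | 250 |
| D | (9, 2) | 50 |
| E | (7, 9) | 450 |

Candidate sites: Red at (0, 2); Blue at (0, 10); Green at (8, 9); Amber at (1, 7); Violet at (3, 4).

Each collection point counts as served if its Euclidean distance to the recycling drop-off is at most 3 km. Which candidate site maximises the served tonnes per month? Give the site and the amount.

Coverage radius r = 3 km; a point is covered iff (Δx)²+(Δy)² ≤ 3² = 9.
  Red (0, 2): covers {none} → 0
  Blue (0, 10): covers {B} → 350
  Green (8, 9): covers {E} → 450
  Amber (1, 7): covers {B} → 350
  Violet (3, 4): covers {none} → 0
Maximum coverage at Green: 450 tonnes per month.

Green, covering 450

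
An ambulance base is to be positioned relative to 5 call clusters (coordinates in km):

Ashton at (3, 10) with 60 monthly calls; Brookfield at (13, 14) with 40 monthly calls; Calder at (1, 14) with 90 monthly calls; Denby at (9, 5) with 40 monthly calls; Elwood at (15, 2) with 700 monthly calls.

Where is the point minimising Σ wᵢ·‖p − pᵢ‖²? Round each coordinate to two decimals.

(12.53, 4.32)

The minimiser of Σwᵢ‖p−pᵢ‖² is the weighted centroid p* = (Σwᵢpᵢ)/(Σwᵢ).
Σwᵢ = 930.
Σwᵢxᵢ = 60·3 + 40·13 + 90·1 + 40·9 + 700·15 = 11650.
Σwᵢyᵢ = 60·10 + 40·14 + 90·14 + 40·5 + 700·2 = 4020.
x* = 11650/930 = 12.53, y* = 4020/930 = 4.32.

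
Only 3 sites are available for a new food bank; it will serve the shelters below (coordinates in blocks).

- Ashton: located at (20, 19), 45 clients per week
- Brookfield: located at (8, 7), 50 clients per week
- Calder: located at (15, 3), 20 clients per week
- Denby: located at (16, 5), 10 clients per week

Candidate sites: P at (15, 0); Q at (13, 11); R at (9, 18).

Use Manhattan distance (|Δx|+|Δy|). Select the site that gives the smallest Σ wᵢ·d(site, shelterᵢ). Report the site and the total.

Total weighted distance at each candidate:
  P (15, 0): total = 1900
  Q (13, 11): total = 1415
  R (9, 18): total = 1760
Minimum is at Q with total 1415 blocks.

Q, total 1415 blocks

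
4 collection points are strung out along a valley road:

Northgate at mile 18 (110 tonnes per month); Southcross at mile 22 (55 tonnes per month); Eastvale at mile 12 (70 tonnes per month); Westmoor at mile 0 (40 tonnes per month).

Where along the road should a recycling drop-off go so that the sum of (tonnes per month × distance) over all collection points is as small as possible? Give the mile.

x = 18

For a sum of weighted absolute distances on a line, the optimum is the weighted median (not the mean). Total weight W = 275; half-weight = 137.5.
Sort by position and accumulate weight:
  mile 0 (Westmoor, w=40) → cum 40
  mile 12 (Eastvale, w=70) → cum 110
  mile 18 (Northgate, w=110) → cum 220  ≥ 137.5 → median here
  mile 22 (Southcross, w=55) → cum 275
Optimal location: mile 18.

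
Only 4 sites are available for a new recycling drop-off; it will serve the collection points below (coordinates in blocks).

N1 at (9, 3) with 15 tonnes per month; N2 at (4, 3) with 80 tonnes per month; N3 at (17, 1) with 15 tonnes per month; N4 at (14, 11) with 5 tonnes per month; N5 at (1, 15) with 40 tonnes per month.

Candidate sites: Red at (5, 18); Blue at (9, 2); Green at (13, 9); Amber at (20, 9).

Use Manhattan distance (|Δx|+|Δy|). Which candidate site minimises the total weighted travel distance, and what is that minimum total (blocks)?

Total weighted distance at each candidate:
  Red (5, 18): total = 2360
  Blue (9, 2): total = 1540
  Green (13, 9): total = 2265
  Amber (20, 9): total = 3220
Minimum is at Blue with total 1540 blocks.

Blue, total 1540 blocks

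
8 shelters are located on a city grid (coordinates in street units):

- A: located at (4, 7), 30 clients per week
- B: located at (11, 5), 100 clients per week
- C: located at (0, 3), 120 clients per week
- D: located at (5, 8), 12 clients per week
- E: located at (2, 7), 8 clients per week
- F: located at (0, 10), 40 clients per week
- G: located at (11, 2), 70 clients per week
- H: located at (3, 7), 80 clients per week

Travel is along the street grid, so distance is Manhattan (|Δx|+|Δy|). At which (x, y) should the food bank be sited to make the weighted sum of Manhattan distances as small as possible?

(3, 5)

Manhattan distance separates: Σwᵢ(|x−xᵢ|+|y−yᵢ|) = Σwᵢ|x−xᵢ| + Σwᵢ|y−yᵢ|, so x and y are optimised independently as 1-D weighted medians.
Total weight W = 460; half = 230.
x-coordinate, sorted with cumulative weight:
  x=0 (C, w=120) cum 120
  x=0 (F, w=40) cum 160
  x=2 (E, w=8) cum 168
  x=3 (H, w=80) cum 248  ← median
  x=4 (A, w=30) cum 278
  x=5 (D, w=12) cum 290
  x=11 (B, w=100) cum 390
  x=11 (G, w=70) cum 460
⇒ x* = 3
y-coordinate, sorted with cumulative weight:
  y=2 (G, w=70) cum 70
  y=3 (C, w=120) cum 190
  y=5 (B, w=100) cum 290  ← median
  y=7 (A, w=30) cum 320
  y=7 (E, w=8) cum 328
  y=7 (H, w=80) cum 408
  y=8 (D, w=12) cum 420
  y=10 (F, w=40) cum 460
⇒ y* = 5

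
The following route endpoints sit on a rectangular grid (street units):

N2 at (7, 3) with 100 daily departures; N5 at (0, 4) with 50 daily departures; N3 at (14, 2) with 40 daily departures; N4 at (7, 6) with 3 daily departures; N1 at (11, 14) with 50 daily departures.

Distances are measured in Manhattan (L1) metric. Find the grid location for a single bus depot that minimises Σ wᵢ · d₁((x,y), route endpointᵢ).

(7, 3)

Manhattan distance separates: Σwᵢ(|x−xᵢ|+|y−yᵢ|) = Σwᵢ|x−xᵢ| + Σwᵢ|y−yᵢ|, so x and y are optimised independently as 1-D weighted medians.
Total weight W = 243; half = 121.5.
x-coordinate, sorted with cumulative weight:
  x=0 (N5, w=50) cum 50
  x=7 (N2, w=100) cum 150  ← median
  x=7 (N4, w=3) cum 153
  x=11 (N1, w=50) cum 203
  x=14 (N3, w=40) cum 243
⇒ x* = 7
y-coordinate, sorted with cumulative weight:
  y=2 (N3, w=40) cum 40
  y=3 (N2, w=100) cum 140  ← median
  y=4 (N5, w=50) cum 190
  y=6 (N4, w=3) cum 193
  y=14 (N1, w=50) cum 243
⇒ y* = 3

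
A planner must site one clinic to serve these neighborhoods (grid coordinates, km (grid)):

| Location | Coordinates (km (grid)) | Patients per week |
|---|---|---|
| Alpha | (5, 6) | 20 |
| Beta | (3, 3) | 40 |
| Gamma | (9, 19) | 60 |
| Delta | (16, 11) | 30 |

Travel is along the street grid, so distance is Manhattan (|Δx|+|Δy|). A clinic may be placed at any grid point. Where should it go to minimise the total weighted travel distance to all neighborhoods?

(9, 11)

Manhattan distance separates: Σwᵢ(|x−xᵢ|+|y−yᵢ|) = Σwᵢ|x−xᵢ| + Σwᵢ|y−yᵢ|, so x and y are optimised independently as 1-D weighted medians.
Total weight W = 150; half = 75.
x-coordinate, sorted with cumulative weight:
  x=3 (Beta, w=40) cum 40
  x=5 (Alpha, w=20) cum 60
  x=9 (Gamma, w=60) cum 120  ← median
  x=16 (Delta, w=30) cum 150
⇒ x* = 9
y-coordinate, sorted with cumulative weight:
  y=3 (Beta, w=40) cum 40
  y=6 (Alpha, w=20) cum 60
  y=11 (Delta, w=30) cum 90  ← median
  y=19 (Gamma, w=60) cum 150
⇒ y* = 11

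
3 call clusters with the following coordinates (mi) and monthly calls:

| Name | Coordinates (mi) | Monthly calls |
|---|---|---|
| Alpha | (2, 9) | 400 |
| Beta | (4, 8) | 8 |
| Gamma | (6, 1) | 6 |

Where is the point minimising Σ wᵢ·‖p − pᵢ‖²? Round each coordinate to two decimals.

The minimiser of Σwᵢ‖p−pᵢ‖² is the weighted centroid p* = (Σwᵢpᵢ)/(Σwᵢ).
Σwᵢ = 414.
Σwᵢxᵢ = 400·2 + 8·4 + 6·6 = 868.
Σwᵢyᵢ = 400·9 + 8·8 + 6·1 = 3670.
x* = 868/414 = 2.10, y* = 3670/414 = 8.86.

(2.10, 8.86)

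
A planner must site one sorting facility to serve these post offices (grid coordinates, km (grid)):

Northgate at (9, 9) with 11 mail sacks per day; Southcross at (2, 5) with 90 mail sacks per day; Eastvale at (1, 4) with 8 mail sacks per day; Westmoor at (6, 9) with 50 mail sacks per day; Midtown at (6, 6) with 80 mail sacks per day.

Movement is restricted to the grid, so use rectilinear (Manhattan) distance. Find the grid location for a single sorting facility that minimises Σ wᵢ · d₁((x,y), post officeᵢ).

(6, 6)

Manhattan distance separates: Σwᵢ(|x−xᵢ|+|y−yᵢ|) = Σwᵢ|x−xᵢ| + Σwᵢ|y−yᵢ|, so x and y are optimised independently as 1-D weighted medians.
Total weight W = 239; half = 119.5.
x-coordinate, sorted with cumulative weight:
  x=1 (Eastvale, w=8) cum 8
  x=2 (Southcross, w=90) cum 98
  x=6 (Westmoor, w=50) cum 148  ← median
  x=6 (Midtown, w=80) cum 228
  x=9 (Northgate, w=11) cum 239
⇒ x* = 6
y-coordinate, sorted with cumulative weight:
  y=4 (Eastvale, w=8) cum 8
  y=5 (Southcross, w=90) cum 98
  y=6 (Midtown, w=80) cum 178  ← median
  y=9 (Northgate, w=11) cum 189
  y=9 (Westmoor, w=50) cum 239
⇒ y* = 6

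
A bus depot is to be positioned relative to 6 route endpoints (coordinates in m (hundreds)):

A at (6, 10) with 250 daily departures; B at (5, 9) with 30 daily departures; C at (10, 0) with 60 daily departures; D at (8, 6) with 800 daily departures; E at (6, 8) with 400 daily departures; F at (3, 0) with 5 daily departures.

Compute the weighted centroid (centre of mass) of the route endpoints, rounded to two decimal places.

(7.16, 6.97)

The minimiser of Σwᵢ‖p−pᵢ‖² is the weighted centroid p* = (Σwᵢpᵢ)/(Σwᵢ).
Σwᵢ = 1545.
Σwᵢxᵢ = 250·6 + 30·5 + 60·10 + 800·8 + 400·6 + 5·3 = 11065.
Σwᵢyᵢ = 250·10 + 30·9 + 60·0 + 800·6 + 400·8 + 5·0 = 10770.
x* = 11065/1545 = 7.16, y* = 10770/1545 = 6.97.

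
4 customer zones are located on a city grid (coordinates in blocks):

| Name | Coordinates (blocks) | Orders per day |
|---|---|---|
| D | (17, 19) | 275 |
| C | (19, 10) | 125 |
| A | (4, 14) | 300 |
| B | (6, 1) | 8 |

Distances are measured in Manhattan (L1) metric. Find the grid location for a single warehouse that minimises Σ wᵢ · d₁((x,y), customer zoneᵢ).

(17, 14)

Manhattan distance separates: Σwᵢ(|x−xᵢ|+|y−yᵢ|) = Σwᵢ|x−xᵢ| + Σwᵢ|y−yᵢ|, so x and y are optimised independently as 1-D weighted medians.
Total weight W = 708; half = 354.
x-coordinate, sorted with cumulative weight:
  x=4 (A, w=300) cum 300
  x=6 (B, w=8) cum 308
  x=17 (D, w=275) cum 583  ← median
  x=19 (C, w=125) cum 708
⇒ x* = 17
y-coordinate, sorted with cumulative weight:
  y=1 (B, w=8) cum 8
  y=10 (C, w=125) cum 133
  y=14 (A, w=300) cum 433  ← median
  y=19 (D, w=275) cum 708
⇒ y* = 14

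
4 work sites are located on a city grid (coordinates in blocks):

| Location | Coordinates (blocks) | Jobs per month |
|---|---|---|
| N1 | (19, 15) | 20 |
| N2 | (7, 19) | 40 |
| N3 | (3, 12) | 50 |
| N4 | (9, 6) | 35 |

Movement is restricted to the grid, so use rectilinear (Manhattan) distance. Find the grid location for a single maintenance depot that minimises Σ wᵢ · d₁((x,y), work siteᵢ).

Manhattan distance separates: Σwᵢ(|x−xᵢ|+|y−yᵢ|) = Σwᵢ|x−xᵢ| + Σwᵢ|y−yᵢ|, so x and y are optimised independently as 1-D weighted medians.
Total weight W = 145; half = 72.5.
x-coordinate, sorted with cumulative weight:
  x=3 (N3, w=50) cum 50
  x=7 (N2, w=40) cum 90  ← median
  x=9 (N4, w=35) cum 125
  x=19 (N1, w=20) cum 145
⇒ x* = 7
y-coordinate, sorted with cumulative weight:
  y=6 (N4, w=35) cum 35
  y=12 (N3, w=50) cum 85  ← median
  y=15 (N1, w=20) cum 105
  y=19 (N2, w=40) cum 145
⇒ y* = 12

(7, 12)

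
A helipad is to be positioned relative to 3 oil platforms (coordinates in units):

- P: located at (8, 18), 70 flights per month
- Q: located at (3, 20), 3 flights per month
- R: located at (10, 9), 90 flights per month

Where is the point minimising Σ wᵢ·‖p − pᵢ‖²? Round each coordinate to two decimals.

(9.01, 13.07)

The minimiser of Σwᵢ‖p−pᵢ‖² is the weighted centroid p* = (Σwᵢpᵢ)/(Σwᵢ).
Σwᵢ = 163.
Σwᵢxᵢ = 70·8 + 3·3 + 90·10 = 1469.
Σwᵢyᵢ = 70·18 + 3·20 + 90·9 = 2130.
x* = 1469/163 = 9.01, y* = 2130/163 = 13.07.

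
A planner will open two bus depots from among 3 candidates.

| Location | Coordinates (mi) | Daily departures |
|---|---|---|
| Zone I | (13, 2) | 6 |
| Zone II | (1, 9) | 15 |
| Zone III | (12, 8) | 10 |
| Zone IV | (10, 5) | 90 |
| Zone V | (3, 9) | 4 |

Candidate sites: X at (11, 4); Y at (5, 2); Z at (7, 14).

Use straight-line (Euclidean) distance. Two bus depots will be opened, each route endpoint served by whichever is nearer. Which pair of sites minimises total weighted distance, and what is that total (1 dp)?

Evaluate every pair (each demand assigned to the nearer of the two):
  {X, Z}: total = 328.2
  {X, Y}: total = 335.5
  {Y, Z}: total = 793.7
Best pair: {X, Z} with total 328.2.

{X, Z}, total 328.2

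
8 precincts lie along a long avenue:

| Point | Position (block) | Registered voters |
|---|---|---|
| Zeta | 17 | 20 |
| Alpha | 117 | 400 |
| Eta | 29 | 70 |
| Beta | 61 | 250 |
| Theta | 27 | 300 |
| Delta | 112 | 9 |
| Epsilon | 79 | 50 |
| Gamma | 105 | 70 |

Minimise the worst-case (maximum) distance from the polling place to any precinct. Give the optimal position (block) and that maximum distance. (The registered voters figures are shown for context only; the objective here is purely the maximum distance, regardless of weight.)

location 67, max distance 50

The 1-center on a line is the midpoint of the two extreme points: leftmost at 17, rightmost at 117.
Optimal location = (17 + 117)/2 = 67; maximum distance = (117 − 17)/2 = 50.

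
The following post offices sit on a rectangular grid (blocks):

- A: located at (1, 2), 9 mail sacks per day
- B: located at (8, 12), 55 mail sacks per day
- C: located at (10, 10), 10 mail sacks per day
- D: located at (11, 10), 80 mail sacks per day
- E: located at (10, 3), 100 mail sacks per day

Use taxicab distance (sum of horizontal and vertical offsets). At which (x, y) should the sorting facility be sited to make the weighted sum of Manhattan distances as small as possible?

Manhattan distance separates: Σwᵢ(|x−xᵢ|+|y−yᵢ|) = Σwᵢ|x−xᵢ| + Σwᵢ|y−yᵢ|, so x and y are optimised independently as 1-D weighted medians.
Total weight W = 254; half = 127.
x-coordinate, sorted with cumulative weight:
  x=1 (A, w=9) cum 9
  x=8 (B, w=55) cum 64
  x=10 (C, w=10) cum 74
  x=10 (E, w=100) cum 174  ← median
  x=11 (D, w=80) cum 254
⇒ x* = 10
y-coordinate, sorted with cumulative weight:
  y=2 (A, w=9) cum 9
  y=3 (E, w=100) cum 109
  y=10 (C, w=10) cum 119
  y=10 (D, w=80) cum 199  ← median
  y=12 (B, w=55) cum 254
⇒ y* = 10

(10, 10)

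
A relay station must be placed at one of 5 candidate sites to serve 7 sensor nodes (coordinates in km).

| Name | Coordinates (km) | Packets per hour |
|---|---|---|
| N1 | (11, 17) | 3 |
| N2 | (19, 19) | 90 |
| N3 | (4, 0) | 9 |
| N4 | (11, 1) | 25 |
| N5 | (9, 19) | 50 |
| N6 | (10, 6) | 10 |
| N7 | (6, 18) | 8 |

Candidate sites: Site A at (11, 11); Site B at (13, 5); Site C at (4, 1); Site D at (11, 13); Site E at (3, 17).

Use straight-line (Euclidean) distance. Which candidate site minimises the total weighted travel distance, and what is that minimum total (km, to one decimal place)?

Total weighted distance at each candidate:
  Site A (11, 11): total = 1935.7
  Site B (13, 5): total = 2489.6
  Site C (4, 1): total = 3494.3
  Site D (11, 13): total = 1788.4
  Site E (3, 17): total = 2547.6
Minimum is at Site D with total 1788.4 km.

Site D, total 1788.4 km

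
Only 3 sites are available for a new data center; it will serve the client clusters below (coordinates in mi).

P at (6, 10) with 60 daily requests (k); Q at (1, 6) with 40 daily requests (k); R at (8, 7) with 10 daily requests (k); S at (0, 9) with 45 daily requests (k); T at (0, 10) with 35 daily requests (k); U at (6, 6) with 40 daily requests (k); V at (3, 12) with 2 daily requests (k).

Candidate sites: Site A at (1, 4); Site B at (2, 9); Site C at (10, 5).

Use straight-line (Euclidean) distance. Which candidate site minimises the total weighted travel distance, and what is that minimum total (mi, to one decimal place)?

Total weighted distance at each candidate:
  Site A (1, 4): total = 1299.0
  Site B (2, 9): total = 811.7
  Site C (10, 5): total = 1835.4
Minimum is at Site B with total 811.7 mi.

Site B, total 811.7 mi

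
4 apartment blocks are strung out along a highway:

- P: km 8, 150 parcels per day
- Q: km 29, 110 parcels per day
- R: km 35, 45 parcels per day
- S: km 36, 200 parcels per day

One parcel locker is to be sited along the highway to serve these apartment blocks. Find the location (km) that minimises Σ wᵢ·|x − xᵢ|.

x = 29

For a sum of weighted absolute distances on a line, the optimum is the weighted median (not the mean). Total weight W = 505; half-weight = 252.5.
Sort by position and accumulate weight:
  km 8 (P, w=150) → cum 150
  km 29 (Q, w=110) → cum 260  ≥ 252.5 → median here
  km 35 (R, w=45) → cum 305
  km 36 (S, w=200) → cum 505
Optimal location: km 29.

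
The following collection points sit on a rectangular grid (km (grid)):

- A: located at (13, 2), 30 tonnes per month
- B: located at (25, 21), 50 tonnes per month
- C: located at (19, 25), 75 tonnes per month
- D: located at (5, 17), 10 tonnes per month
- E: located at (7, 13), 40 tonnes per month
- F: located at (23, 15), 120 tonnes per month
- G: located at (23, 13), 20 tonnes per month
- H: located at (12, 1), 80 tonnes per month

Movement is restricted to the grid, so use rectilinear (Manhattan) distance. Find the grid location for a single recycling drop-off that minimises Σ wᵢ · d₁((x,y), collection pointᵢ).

Manhattan distance separates: Σwᵢ(|x−xᵢ|+|y−yᵢ|) = Σwᵢ|x−xᵢ| + Σwᵢ|y−yᵢ|, so x and y are optimised independently as 1-D weighted medians.
Total weight W = 425; half = 212.5.
x-coordinate, sorted with cumulative weight:
  x=5 (D, w=10) cum 10
  x=7 (E, w=40) cum 50
  x=12 (H, w=80) cum 130
  x=13 (A, w=30) cum 160
  x=19 (C, w=75) cum 235  ← median
  x=23 (F, w=120) cum 355
  x=23 (G, w=20) cum 375
  x=25 (B, w=50) cum 425
⇒ x* = 19
y-coordinate, sorted with cumulative weight:
  y=1 (H, w=80) cum 80
  y=2 (A, w=30) cum 110
  y=13 (E, w=40) cum 150
  y=13 (G, w=20) cum 170
  y=15 (F, w=120) cum 290  ← median
  y=17 (D, w=10) cum 300
  y=21 (B, w=50) cum 350
  y=25 (C, w=75) cum 425
⇒ y* = 15

(19, 15)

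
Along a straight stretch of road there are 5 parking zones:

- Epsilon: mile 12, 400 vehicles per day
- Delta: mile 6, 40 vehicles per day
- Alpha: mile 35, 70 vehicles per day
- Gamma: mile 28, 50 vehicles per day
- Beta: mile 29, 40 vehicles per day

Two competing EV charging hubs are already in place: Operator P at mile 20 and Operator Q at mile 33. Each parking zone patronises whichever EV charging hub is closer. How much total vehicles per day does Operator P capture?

440

The indifferent point is the midpoint (20+33)/2 = 26.5; parking zones left of it (closer to Operator P at 20) go to Operator P, those right go to Operator Q.
  Delta at 6 (w=40) → Operator P
  Epsilon at 12 (w=400) → Operator P
  Gamma at 28 (w=50) → Operator Q
  Beta at 29 (w=40) → Operator Q
  Alpha at 35 (w=70) → Operator Q
Operator P captures 440; Operator Q captures 160.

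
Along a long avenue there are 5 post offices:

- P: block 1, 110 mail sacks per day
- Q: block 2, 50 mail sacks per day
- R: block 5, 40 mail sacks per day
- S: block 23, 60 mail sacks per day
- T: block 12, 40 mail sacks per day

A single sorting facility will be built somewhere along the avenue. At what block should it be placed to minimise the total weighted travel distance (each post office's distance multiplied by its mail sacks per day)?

x = 2

For a sum of weighted absolute distances on a line, the optimum is the weighted median (not the mean). Total weight W = 300; half-weight = 150.
Sort by position and accumulate weight:
  block 1 (P, w=110) → cum 110
  block 2 (Q, w=50) → cum 160  ≥ 150 → median here
  block 5 (R, w=40) → cum 200
  block 12 (T, w=40) → cum 240
  block 23 (S, w=60) → cum 300
Optimal location: block 2.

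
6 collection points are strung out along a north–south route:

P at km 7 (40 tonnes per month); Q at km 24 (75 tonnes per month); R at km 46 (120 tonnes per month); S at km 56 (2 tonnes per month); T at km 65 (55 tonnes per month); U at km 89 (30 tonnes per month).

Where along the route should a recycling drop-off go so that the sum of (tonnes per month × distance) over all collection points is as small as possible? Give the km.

For a sum of weighted absolute distances on a line, the optimum is the weighted median (not the mean). Total weight W = 322; half-weight = 161.
Sort by position and accumulate weight:
  km 7 (P, w=40) → cum 40
  km 24 (Q, w=75) → cum 115
  km 46 (R, w=120) → cum 235  ≥ 161 → median here
  km 56 (S, w=2) → cum 237
  km 65 (T, w=55) → cum 292
  km 89 (U, w=30) → cum 322
Optimal location: km 46.

x = 46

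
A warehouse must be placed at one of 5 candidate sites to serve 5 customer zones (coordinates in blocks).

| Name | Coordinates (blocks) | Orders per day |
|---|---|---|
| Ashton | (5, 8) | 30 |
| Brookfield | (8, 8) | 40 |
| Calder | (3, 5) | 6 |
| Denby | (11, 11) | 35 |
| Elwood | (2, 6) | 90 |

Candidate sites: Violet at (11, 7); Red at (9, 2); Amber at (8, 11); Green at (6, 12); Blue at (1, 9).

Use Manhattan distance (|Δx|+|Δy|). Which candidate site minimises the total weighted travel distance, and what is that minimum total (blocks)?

Blue, total 1286 blocks

Total weighted distance at each candidate:
  Violet (11, 7): total = 1470
  Red (9, 2): total = 2009
  Amber (8, 11): total = 1461
  Green (6, 12): total = 1560
  Blue (1, 9): total = 1286
Minimum is at Blue with total 1286 blocks.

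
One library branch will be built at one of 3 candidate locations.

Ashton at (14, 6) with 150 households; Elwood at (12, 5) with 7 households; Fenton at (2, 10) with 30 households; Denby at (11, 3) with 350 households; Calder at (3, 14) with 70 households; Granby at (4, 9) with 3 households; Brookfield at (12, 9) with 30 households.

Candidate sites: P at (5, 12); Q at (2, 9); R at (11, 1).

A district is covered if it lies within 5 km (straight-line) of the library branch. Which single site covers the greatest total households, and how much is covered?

R, covering 357

Coverage radius r = 5 km; a point is covered iff (Δx)²+(Δy)² ≤ 5² = 25.
  P (5, 12): covers {Fenton, Calder, Granby} → 103
  Q (2, 9): covers {Fenton, Granby} → 33
  R (11, 1): covers {Elwood, Denby} → 357
Maximum coverage at R: 357 households.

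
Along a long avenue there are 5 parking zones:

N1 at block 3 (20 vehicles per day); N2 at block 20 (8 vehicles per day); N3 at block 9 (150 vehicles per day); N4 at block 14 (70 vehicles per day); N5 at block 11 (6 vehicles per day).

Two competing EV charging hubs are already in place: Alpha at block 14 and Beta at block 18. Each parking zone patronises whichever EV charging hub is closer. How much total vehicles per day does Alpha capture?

The indifferent point is the midpoint (14+18)/2 = 16; parking zones left of it (closer to Alpha at 14) go to Alpha, those right go to Beta.
  N1 at 3 (w=20) → Alpha
  N3 at 9 (w=150) → Alpha
  N5 at 11 (w=6) → Alpha
  N4 at 14 (w=70) → Alpha
  N2 at 20 (w=8) → Beta
Alpha captures 246; Beta captures 8.

246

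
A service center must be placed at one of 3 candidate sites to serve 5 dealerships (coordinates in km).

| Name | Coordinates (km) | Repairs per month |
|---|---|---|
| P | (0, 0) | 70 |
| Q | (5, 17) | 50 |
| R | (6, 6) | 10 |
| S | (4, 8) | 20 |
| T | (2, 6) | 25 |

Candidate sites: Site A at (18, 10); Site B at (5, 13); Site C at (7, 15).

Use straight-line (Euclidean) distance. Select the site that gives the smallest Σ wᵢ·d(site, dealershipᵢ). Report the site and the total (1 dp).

Total weighted distance at each candidate:
  Site A (18, 10): total = 3001.3
  Site B (5, 13): total = 1538.1
  Site C (7, 15): total = 1800.4
Minimum is at Site B with total 1538.1 km.

Site B, total 1538.1 km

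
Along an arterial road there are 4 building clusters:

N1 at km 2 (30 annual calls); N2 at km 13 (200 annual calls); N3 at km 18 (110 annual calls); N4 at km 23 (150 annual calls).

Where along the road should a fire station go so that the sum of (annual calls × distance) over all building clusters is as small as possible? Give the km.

For a sum of weighted absolute distances on a line, the optimum is the weighted median (not the mean). Total weight W = 490; half-weight = 245.
Sort by position and accumulate weight:
  km 2 (N1, w=30) → cum 30
  km 13 (N2, w=200) → cum 230
  km 18 (N3, w=110) → cum 340  ≥ 245 → median here
  km 23 (N4, w=150) → cum 490
Optimal location: km 18.

x = 18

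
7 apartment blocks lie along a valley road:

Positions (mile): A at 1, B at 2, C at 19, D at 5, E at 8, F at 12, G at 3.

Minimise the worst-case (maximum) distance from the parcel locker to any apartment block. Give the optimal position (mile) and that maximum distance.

The 1-center on a line is the midpoint of the two extreme points: leftmost at 1, rightmost at 19.
Optimal location = (1 + 19)/2 = 10; maximum distance = (19 − 1)/2 = 9.

location 10, max distance 9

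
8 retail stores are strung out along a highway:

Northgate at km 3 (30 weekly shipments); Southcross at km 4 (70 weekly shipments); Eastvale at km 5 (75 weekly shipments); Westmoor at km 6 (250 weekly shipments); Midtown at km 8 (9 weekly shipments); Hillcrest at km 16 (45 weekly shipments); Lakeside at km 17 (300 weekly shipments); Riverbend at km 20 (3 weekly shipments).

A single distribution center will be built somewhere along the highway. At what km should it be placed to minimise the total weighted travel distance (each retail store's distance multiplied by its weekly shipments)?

x = 6

For a sum of weighted absolute distances on a line, the optimum is the weighted median (not the mean). Total weight W = 782; half-weight = 391.
Sort by position and accumulate weight:
  km 3 (Northgate, w=30) → cum 30
  km 4 (Southcross, w=70) → cum 100
  km 5 (Eastvale, w=75) → cum 175
  km 6 (Westmoor, w=250) → cum 425  ≥ 391 → median here
  km 8 (Midtown, w=9) → cum 434
  km 16 (Hillcrest, w=45) → cum 479
  km 17 (Lakeside, w=300) → cum 779
  km 20 (Riverbend, w=3) → cum 782
Optimal location: km 6.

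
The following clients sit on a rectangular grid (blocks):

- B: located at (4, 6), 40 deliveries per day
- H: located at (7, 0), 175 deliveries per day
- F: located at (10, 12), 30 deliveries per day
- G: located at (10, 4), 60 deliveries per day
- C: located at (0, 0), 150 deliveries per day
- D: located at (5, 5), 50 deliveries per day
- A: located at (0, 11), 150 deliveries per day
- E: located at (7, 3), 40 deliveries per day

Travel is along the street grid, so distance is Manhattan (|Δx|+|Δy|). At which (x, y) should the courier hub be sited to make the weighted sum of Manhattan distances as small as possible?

(5, 3)

Manhattan distance separates: Σwᵢ(|x−xᵢ|+|y−yᵢ|) = Σwᵢ|x−xᵢ| + Σwᵢ|y−yᵢ|, so x and y are optimised independently as 1-D weighted medians.
Total weight W = 695; half = 347.5.
x-coordinate, sorted with cumulative weight:
  x=0 (C, w=150) cum 150
  x=0 (A, w=150) cum 300
  x=4 (B, w=40) cum 340
  x=5 (D, w=50) cum 390  ← median
  x=7 (H, w=175) cum 565
  x=7 (E, w=40) cum 605
  x=10 (F, w=30) cum 635
  x=10 (G, w=60) cum 695
⇒ x* = 5
y-coordinate, sorted with cumulative weight:
  y=0 (H, w=175) cum 175
  y=0 (C, w=150) cum 325
  y=3 (E, w=40) cum 365  ← median
  y=4 (G, w=60) cum 425
  y=5 (D, w=50) cum 475
  y=6 (B, w=40) cum 515
  y=11 (A, w=150) cum 665
  y=12 (F, w=30) cum 695
⇒ y* = 3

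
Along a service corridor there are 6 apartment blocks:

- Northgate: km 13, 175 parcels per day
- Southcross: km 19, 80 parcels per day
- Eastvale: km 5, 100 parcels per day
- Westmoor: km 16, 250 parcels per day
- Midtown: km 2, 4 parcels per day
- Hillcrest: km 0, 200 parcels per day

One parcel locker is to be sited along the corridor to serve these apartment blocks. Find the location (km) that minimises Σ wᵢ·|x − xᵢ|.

For a sum of weighted absolute distances on a line, the optimum is the weighted median (not the mean). Total weight W = 809; half-weight = 404.5.
Sort by position and accumulate weight:
  km 0 (Hillcrest, w=200) → cum 200
  km 2 (Midtown, w=4) → cum 204
  km 5 (Eastvale, w=100) → cum 304
  km 13 (Northgate, w=175) → cum 479  ≥ 404.5 → median here
  km 16 (Westmoor, w=250) → cum 729
  km 19 (Southcross, w=80) → cum 809
Optimal location: km 13.

x = 13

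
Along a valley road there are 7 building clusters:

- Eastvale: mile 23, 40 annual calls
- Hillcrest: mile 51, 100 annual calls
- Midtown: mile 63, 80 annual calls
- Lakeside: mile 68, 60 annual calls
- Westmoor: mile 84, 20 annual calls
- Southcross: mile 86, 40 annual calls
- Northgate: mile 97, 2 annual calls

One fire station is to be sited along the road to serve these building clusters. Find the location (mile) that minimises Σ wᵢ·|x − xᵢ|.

For a sum of weighted absolute distances on a line, the optimum is the weighted median (not the mean). Total weight W = 342; half-weight = 171.
Sort by position and accumulate weight:
  mile 23 (Eastvale, w=40) → cum 40
  mile 51 (Hillcrest, w=100) → cum 140
  mile 63 (Midtown, w=80) → cum 220  ≥ 171 → median here
  mile 68 (Lakeside, w=60) → cum 280
  mile 84 (Westmoor, w=20) → cum 300
  mile 86 (Southcross, w=40) → cum 340
  mile 97 (Northgate, w=2) → cum 342
Optimal location: mile 63.

x = 63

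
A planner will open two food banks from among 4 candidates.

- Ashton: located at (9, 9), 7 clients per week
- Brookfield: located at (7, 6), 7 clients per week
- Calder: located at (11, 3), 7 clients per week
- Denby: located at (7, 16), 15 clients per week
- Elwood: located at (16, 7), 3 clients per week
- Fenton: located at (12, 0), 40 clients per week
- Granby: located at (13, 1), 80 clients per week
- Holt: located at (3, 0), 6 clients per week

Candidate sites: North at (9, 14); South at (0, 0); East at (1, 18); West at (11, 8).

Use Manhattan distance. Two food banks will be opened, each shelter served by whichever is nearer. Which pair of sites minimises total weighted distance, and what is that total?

Evaluate every pair (each demand assigned to the nearer of the two):
  {North, West}: total = 1352
  {South, West}: total = 1394
  {East, West}: total = 1412
  {North, South}: total = 1916
  {South, East}: total = 2115
  {North, East}: total = 2458
Best pair: {North, West} with total 1352.

{North, West}, total 1352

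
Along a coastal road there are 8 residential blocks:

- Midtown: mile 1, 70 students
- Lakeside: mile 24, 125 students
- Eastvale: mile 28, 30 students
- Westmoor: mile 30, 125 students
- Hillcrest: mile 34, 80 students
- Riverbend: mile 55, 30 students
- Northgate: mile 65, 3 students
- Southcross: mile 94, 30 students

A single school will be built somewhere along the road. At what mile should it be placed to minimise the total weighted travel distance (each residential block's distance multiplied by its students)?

x = 30

For a sum of weighted absolute distances on a line, the optimum is the weighted median (not the mean). Total weight W = 493; half-weight = 246.5.
Sort by position and accumulate weight:
  mile 1 (Midtown, w=70) → cum 70
  mile 24 (Lakeside, w=125) → cum 195
  mile 28 (Eastvale, w=30) → cum 225
  mile 30 (Westmoor, w=125) → cum 350  ≥ 246.5 → median here
  mile 34 (Hillcrest, w=80) → cum 430
  mile 55 (Riverbend, w=30) → cum 460
  mile 65 (Northgate, w=3) → cum 463
  mile 94 (Southcross, w=30) → cum 493
Optimal location: mile 30.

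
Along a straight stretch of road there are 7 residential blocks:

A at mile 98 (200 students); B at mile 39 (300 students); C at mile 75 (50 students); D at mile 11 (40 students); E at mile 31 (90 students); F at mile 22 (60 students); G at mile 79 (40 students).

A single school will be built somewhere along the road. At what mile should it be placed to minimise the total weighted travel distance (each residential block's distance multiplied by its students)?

For a sum of weighted absolute distances on a line, the optimum is the weighted median (not the mean). Total weight W = 780; half-weight = 390.
Sort by position and accumulate weight:
  mile 11 (D, w=40) → cum 40
  mile 22 (F, w=60) → cum 100
  mile 31 (E, w=90) → cum 190
  mile 39 (B, w=300) → cum 490  ≥ 390 → median here
  mile 75 (C, w=50) → cum 540
  mile 79 (G, w=40) → cum 580
  mile 98 (A, w=200) → cum 780
Optimal location: mile 39.

x = 39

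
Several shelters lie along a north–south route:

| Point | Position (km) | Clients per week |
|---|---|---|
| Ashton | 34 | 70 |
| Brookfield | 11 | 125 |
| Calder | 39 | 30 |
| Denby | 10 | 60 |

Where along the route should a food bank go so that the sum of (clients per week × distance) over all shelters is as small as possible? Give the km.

For a sum of weighted absolute distances on a line, the optimum is the weighted median (not the mean). Total weight W = 285; half-weight = 142.5.
Sort by position and accumulate weight:
  km 10 (Denby, w=60) → cum 60
  km 11 (Brookfield, w=125) → cum 185  ≥ 142.5 → median here
  km 34 (Ashton, w=70) → cum 255
  km 39 (Calder, w=30) → cum 285
Optimal location: km 11.

x = 11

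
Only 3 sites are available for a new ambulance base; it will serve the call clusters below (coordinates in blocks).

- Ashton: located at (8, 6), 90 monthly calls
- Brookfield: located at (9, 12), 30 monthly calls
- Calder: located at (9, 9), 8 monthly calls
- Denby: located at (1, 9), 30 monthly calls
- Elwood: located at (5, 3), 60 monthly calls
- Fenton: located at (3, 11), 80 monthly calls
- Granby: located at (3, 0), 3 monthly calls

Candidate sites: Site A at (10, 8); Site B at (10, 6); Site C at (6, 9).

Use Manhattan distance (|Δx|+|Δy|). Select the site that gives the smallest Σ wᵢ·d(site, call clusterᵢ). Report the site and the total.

Total weighted distance at each candidate:
  Site A (10, 8): total = 2271
  Site B (10, 6): total = 2261
  Site C (6, 9): total = 1660
Minimum is at Site C with total 1660 blocks.

Site C, total 1660 blocks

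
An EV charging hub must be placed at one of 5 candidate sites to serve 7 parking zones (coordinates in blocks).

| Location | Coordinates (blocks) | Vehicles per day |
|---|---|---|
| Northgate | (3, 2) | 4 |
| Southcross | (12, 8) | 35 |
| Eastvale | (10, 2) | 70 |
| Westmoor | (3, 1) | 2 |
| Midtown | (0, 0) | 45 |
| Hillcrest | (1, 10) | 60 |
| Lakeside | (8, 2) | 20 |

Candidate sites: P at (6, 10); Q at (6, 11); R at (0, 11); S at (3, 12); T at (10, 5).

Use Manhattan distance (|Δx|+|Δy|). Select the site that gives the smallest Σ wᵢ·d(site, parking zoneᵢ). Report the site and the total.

Total weighted distance at each candidate:
  P (6, 10): total = 2408
  Q (6, 11): total = 2644
  R (0, 11): total = 2884
  S (3, 12): total = 2922
  T (10, 5): total = 2062
Minimum is at T with total 2062 blocks.

T, total 2062 blocks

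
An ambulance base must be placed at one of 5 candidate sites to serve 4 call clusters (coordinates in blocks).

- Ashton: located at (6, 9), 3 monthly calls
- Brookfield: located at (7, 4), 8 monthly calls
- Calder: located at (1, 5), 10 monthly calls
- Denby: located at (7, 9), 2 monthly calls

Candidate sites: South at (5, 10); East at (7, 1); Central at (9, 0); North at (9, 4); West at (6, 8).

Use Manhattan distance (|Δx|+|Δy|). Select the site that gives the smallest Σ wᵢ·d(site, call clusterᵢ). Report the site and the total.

West, total 127 blocks

Total weighted distance at each candidate:
  South (5, 10): total = 166
  East (7, 1): total = 167
  Central (9, 0): total = 236
  North (9, 4): total = 144
  West (6, 8): total = 127
Minimum is at West with total 127 blocks.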